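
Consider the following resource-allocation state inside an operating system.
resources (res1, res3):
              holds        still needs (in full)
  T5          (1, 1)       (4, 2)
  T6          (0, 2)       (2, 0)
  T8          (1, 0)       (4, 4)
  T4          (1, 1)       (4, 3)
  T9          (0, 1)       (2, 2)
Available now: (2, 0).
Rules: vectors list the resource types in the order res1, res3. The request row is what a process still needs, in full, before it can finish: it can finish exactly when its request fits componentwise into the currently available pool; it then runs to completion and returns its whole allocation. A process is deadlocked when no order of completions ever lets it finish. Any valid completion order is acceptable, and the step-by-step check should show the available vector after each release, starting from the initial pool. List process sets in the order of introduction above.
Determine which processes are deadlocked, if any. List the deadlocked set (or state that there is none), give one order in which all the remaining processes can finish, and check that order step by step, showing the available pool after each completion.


Deadlocked set: T5, T8 and T4.
Key observation: even finishing T6, T9 leaves just (2, 3) free — too little res1 for any of the remaining processes.
The rest can finish in the order T6, T9. Walking it through:
  pool = (2, 0)
  run T6 (needs (2, 0), free (2, 0)); after release of (0, 2) the pool is (2, 2)
  run T9 (needs (2, 2), free (2, 2)); after release of (0, 1) the pool is (2, 3)
The blocked processes can never fit:
  T5 cannot run: need (4, 2) vs free (2, 3) (insufficient res1)
  T8 cannot run: need (4, 4) vs free (2, 3) (insufficient res1 and res3)
  T4 cannot run: need (4, 3) vs free (2, 3) (insufficient res1)


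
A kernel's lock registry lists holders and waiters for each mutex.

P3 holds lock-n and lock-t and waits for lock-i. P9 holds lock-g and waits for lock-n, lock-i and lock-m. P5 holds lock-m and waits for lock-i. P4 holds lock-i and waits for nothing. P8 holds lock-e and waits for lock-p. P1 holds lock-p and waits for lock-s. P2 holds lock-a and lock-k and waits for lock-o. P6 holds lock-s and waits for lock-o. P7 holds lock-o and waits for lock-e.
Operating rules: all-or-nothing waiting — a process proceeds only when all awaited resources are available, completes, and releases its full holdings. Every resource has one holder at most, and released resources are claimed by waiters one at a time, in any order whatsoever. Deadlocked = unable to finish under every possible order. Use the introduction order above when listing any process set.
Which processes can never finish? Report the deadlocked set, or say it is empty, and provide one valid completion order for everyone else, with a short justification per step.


The deadlocked set is P8, P1, P2, P6 and P7.
Key observation: the knot is the closed ring of waits P8 -> P1 -> P6 -> P7 -> P8; P2 waits into the deadlock from upstream.
A valid finishing order for the others: P4, P5, P3, P9.
Check, step by step:
  P4: no waits; runs immediately, freeing lock-i
  P5 waits on lock-i — all released -> runs and releases lock-m
  P3 waits on lock-i — all released -> runs and releases lock-n and lock-t
  P9 waits on lock-n, lock-i and lock-m — all released -> runs and releases lock-g


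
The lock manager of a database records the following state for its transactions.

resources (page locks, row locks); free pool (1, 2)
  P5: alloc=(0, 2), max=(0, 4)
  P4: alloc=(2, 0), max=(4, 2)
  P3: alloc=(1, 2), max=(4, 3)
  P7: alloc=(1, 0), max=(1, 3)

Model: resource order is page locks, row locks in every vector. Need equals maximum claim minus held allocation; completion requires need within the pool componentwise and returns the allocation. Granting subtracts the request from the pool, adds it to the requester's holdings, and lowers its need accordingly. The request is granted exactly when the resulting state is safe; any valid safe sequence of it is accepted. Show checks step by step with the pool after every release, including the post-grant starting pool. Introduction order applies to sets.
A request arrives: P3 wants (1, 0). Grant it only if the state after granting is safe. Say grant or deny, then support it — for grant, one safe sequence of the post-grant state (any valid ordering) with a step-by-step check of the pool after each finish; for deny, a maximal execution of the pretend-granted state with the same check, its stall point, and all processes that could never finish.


DENY — the pretend-granted state is unsafe.
Key observation: once P5, P7 finish, the pool peaks at (1, 4) — and every remaining process still needs more page locks than that.
On the post-grant state, P5, P7 is a maximal run — nothing extends it. Check, step by step:
  pool = (0, 2)
  P5: need (0, 2) fits (0, 2); releases (0, 2), pool now (0, 4)
  P7: need (0, 3) fits (0, 4); releases (1, 0), pool now (1, 4)
  P4 still needs (2, 2) but only (1, 4) is free — short on page locks
  P3 still needs (2, 1) but only (1, 4) is free — short on page locks
Post-grant, the permanently blocked set is P4 and P3.


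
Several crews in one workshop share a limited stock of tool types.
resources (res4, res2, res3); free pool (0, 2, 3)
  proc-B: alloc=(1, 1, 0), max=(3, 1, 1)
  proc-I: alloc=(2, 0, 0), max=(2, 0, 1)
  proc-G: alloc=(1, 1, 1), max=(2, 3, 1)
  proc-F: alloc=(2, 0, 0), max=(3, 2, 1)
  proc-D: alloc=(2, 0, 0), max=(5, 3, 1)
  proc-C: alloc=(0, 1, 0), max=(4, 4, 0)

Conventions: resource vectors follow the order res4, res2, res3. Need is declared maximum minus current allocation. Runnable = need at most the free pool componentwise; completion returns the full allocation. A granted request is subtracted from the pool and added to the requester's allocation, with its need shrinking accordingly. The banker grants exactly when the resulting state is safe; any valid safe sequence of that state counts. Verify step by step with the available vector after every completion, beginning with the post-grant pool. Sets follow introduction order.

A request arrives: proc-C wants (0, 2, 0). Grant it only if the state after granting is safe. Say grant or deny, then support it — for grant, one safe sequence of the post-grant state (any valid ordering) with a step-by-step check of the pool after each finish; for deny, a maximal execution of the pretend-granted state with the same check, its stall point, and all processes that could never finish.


DENY: after the grant no complete ordering would exist.
Key observation: after proc-I, proc-B the pool peaks at (3, 1, 3), and each blocked process is short somewhere: proc-G on res2; proc-F on res2; proc-D on res2; proc-C on res4.
On the post-grant state, proc-I, proc-B is a maximal run — nothing extends it. Step-by-step check:
  pool = (0, 0, 3)
  run proc-I (needs (0, 0, 1), free (0, 0, 3)); after release of (2, 0, 0) the pool is (2, 0, 3)
  run proc-B (needs (2, 0, 1), free (2, 0, 3)); after release of (1, 1, 0) the pool is (3, 1, 3)
  proc-G still needs (1, 2, 0) but only (3, 1, 3) is free — short on res2
  proc-F still needs (1, 2, 1) but only (3, 1, 3) is free — short on res2
  proc-D still needs (3, 3, 1) but only (3, 1, 3) is free — short on res2
  proc-C still needs (4, 1, 0) but only (3, 1, 3) is free — short on res4
Processes that could never finish after the grant: proc-G, proc-F, proc-D and proc-C.


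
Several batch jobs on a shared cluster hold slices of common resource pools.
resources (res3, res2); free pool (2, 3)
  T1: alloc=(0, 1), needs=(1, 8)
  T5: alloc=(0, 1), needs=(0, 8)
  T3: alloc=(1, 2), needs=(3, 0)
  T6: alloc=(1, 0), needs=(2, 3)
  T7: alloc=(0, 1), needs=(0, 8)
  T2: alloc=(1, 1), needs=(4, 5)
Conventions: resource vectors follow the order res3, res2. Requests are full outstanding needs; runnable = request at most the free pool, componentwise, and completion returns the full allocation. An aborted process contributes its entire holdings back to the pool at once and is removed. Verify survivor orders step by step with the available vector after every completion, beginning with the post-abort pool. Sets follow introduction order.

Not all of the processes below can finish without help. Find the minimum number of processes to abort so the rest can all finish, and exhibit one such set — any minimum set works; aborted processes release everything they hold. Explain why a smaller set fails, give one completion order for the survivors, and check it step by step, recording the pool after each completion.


Abort T5 and T7.
Key observation: the returned (0, 2) from T5 and T7 is what brings T1 — unrunnable before, under any order — into play at step 4.
No one abort is enough; case by case: T1 alone leaves T5 blocked (short on res2); T5 alone leaves T1 blocked (short on res2); T3 alone leaves T1 blocked (short on res2); T6 alone leaves T1 blocked (short on res2); T7 alone leaves T1 blocked (short on res2); T2 alone leaves T1 blocked (short on res2).
Survivors finish in the order: T6, T3, T2, T1. Verifying each step (pool after the aborts first):
  pool = (2, 5)
  T6 needs (2, 3) <= (2, 5) -> finishes; pool += (1, 0) = (3, 5)
  T3 needs (3, 0) <= (3, 5) -> finishes; pool += (1, 2) = (4, 7)
  T2 needs (4, 5) <= (4, 7) -> finishes; pool += (1, 1) = (5, 8)
  T1 needs (1, 8) <= (5, 8) -> finishes; pool += (0, 1) = (5, 9)


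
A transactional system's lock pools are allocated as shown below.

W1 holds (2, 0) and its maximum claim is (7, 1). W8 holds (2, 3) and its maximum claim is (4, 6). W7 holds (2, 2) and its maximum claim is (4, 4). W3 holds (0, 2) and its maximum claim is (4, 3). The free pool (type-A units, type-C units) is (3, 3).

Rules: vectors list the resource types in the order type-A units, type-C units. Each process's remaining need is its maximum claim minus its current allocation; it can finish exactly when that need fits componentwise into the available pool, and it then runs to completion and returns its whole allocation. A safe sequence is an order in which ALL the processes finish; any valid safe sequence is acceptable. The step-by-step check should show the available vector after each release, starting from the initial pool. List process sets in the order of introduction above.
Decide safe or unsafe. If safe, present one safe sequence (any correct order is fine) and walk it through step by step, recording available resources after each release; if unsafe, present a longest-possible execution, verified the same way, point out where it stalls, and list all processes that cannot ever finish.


The state is SAFE; one workable sequence: W8, W3, W7, W1.
Key observation: W8 marks the first exact bind of the order: its need (2, 3) fits the free (3, 3) with zero slack on a requested resource.
Walking it through:
  pool = (3, 3)
  W8 needs (2, 3) <= (3, 3) -> finishes; pool += (2, 3) = (5, 6)
  W3 needs (4, 1) <= (5, 6) -> finishes; pool += (0, 2) = (5, 8)
  W7 needs (2, 2) <= (5, 8) -> finishes; pool += (2, 2) = (7, 10)
  W1 needs (5, 1) <= (7, 10) -> finishes; pool += (2, 0) = (9, 10)


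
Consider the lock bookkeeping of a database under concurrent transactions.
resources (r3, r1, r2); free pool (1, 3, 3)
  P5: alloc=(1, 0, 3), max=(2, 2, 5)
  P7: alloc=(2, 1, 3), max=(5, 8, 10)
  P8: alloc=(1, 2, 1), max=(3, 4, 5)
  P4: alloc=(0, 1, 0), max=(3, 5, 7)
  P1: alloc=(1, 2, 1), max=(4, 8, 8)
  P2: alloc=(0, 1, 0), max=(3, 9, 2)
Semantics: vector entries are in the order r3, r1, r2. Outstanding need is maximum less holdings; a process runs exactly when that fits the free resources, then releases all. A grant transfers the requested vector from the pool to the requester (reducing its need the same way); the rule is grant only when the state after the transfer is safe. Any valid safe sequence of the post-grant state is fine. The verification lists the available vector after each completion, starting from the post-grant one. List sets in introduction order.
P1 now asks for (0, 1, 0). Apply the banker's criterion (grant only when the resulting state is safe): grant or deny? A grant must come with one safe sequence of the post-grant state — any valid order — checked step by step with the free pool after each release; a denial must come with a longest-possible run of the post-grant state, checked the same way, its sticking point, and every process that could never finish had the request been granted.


GRANT. The post-grant state is safe; one safe sequence: P5, P8, P4, P1, P2, P7.
Key observation: the grant leaves (1, 2, 3) free — enough for P5, whose release restarts the cascade.
Step-by-step check of the post-grant state:
  pool = (1, 2, 3)
  run P5 (needs (1, 2, 2), free (1, 2, 3)); after release of (1, 0, 3) the pool is (2, 2, 6)
  run P8 (needs (2, 2, 4), free (2, 2, 6)); after release of (1, 2, 1) the pool is (3, 4, 7)
  run P4 (needs (3, 4, 7), free (3, 4, 7)); after release of (0, 1, 0) the pool is (3, 5, 7)
  run P1 (needs (3, 5, 7), free (3, 5, 7)); after release of (1, 3, 1) the pool is (4, 8, 8)
  run P2 (needs (3, 8, 2), free (4, 8, 8)); after release of (0, 1, 0) the pool is (4, 9, 8)
  run P7 (needs (3, 7, 7), free (4, 9, 8)); after release of (2, 1, 3) the pool is (6, 10, 11)


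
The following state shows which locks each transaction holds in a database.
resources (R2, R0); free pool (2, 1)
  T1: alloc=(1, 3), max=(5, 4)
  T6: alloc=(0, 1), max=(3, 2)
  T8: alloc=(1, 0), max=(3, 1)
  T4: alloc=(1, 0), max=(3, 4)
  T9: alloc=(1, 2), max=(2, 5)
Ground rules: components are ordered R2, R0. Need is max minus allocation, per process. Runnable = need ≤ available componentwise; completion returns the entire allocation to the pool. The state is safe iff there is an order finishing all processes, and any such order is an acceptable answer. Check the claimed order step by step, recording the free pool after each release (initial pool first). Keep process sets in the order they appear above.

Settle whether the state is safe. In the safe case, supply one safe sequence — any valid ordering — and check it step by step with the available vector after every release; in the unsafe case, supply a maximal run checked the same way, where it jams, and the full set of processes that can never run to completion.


UNSAFE — no complete ordering exists.
Key observation: after T8, T6 the pool peaks at (3, 2), and each blocked process is short somewhere: T1 on R2; T4 on R0; T9 on R0.
Going as far as possible: T8, T6; after that, nothing fits. Check, step by step:
  pool = (2, 1)
  T8 needs (2, 1) <= (2, 1) -> finishes; pool += (1, 0) = (3, 1)
  T6 needs (3, 1) <= (3, 1) -> finishes; pool += (0, 1) = (3, 2)
  T1 still needs (4, 1) but only (3, 2) is free — short on R2
  T4 still needs (2, 4) but only (3, 2) is free — short on R0
  T9 still needs (1, 3) but only (3, 2) is free — short on R0
Permanently blocked: T1, T4 and T9.


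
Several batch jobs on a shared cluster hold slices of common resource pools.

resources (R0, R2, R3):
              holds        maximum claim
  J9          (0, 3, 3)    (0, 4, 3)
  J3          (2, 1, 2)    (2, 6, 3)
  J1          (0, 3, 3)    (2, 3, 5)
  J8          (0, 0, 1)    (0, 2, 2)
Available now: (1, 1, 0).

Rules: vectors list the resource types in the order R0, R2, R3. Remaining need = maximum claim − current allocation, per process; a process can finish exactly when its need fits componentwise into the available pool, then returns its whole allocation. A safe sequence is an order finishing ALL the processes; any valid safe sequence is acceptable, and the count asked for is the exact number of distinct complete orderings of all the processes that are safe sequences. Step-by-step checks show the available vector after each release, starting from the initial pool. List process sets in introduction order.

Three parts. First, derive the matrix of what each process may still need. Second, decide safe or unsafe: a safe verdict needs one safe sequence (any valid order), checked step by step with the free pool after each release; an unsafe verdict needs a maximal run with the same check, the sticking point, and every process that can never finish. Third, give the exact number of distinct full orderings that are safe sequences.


(1) Outstanding need per process (order R0, R2, R3):
  J9: (0, 1, 0)
  J3: (0, 5, 1)
  J1: (2, 0, 2)
  J8: (0, 2, 1)
(2) UNSAFE.
Key observation: after J9, J8 the pool peaks at (1, 4, 4), and each blocked process is short somewhere: J3 on R2; J1 on R0.
Going as far as possible: J9, J8; after that, nothing fits. Walking it through:
  pool = (1, 1, 0)
  J9: need (0, 1, 0) fits (1, 1, 0); releases (0, 3, 3), pool now (1, 4, 3)
  J8: need (0, 2, 1) fits (1, 4, 3); releases (0, 0, 1), pool now (1, 4, 4)
  J3 still needs (0, 5, 1) but only (1, 4, 4) is free — short on R2
  J1 still needs (2, 0, 2) but only (1, 4, 4) is free — short on R0
Never able to finish: J3 and J1.
(3) The exact count: 0 of the possible complete orderings are safe sequences.


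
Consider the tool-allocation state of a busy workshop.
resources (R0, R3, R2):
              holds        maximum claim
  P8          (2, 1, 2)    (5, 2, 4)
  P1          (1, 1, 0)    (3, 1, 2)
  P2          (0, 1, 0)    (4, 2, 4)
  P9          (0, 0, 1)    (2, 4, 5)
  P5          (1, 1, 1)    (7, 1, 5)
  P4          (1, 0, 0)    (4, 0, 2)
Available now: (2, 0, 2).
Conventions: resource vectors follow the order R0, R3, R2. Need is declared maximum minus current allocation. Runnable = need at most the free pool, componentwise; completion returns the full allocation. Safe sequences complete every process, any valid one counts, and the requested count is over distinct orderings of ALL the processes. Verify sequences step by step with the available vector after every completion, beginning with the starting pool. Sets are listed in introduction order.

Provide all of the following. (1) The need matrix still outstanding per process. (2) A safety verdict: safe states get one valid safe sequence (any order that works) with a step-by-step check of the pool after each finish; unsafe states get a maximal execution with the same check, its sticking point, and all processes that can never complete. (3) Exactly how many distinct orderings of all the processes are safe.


(1) Remaining need (order R0, R3, R2):
  P8: (3, 1, 2)
  P1: (2, 0, 2)
  P2: (4, 1, 4)
  P9: (2, 4, 4)
  P5: (6, 0, 4)
  P4: (3, 0, 2)
(2) SAFE, for example via the order P1, P8, P4, P2, P5, P9.
Key observation: at P1 the run first touches a limit — (2, 0, 2) against (2, 0, 2), exact on a resource it actually requests.
Walking it through:
  pool = (2, 0, 2)
  run P1 (needs (2, 0, 2), free (2, 0, 2)); after release of (1, 1, 0) the pool is (3, 1, 2)
  run P8 (needs (3, 1, 2), free (3, 1, 2)); after release of (2, 1, 2) the pool is (5, 2, 4)
  run P4 (needs (3, 0, 2), free (5, 2, 4)); after release of (1, 0, 0) the pool is (6, 2, 4)
  run P2 (needs (4, 1, 4), free (6, 2, 4)); after release of (0, 1, 0) the pool is (6, 3, 4)
  run P5 (needs (6, 0, 4), free (6, 3, 4)); after release of (1, 1, 1) the pool is (7, 4, 5)
  run P9 (needs (2, 4, 4), free (7, 4, 5)); after release of (0, 0, 1) the pool is (7, 4, 6)
(3) The exact count: 5 of the possible complete orderings are safe sequences.


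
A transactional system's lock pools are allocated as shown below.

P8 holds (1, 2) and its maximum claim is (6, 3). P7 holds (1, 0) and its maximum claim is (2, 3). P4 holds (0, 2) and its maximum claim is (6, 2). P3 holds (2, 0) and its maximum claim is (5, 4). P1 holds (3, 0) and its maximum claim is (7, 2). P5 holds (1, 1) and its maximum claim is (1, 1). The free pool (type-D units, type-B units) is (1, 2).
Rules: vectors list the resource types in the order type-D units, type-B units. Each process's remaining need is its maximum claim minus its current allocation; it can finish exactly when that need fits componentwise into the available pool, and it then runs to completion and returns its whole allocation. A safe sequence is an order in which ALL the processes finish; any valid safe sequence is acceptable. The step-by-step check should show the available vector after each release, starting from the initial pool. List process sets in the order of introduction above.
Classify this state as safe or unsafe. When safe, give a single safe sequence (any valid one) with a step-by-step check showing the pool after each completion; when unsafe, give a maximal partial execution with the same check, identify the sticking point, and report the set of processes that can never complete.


UNSAFE.
Key observation: after P5, P7 the pool peaks at (3, 3), and each blocked process is short somewhere: P8 on type-D units; P4 on type-D units; P3 on type-B units; P1 on type-D units.
The run P5, P7 cannot be extended any further. Check, step by step:
  pool = (1, 2)
  run P5 (needs (0, 0), free (1, 2)); after release of (1, 1) the pool is (2, 3)
  run P7 (needs (1, 3), free (2, 3)); after release of (1, 0) the pool is (3, 3)
  blocked: P8 wants (5, 1), pool (3, 3) — not enough type-D units
  blocked: P4 wants (6, 0), pool (3, 3) — not enough type-D units
  blocked: P3 wants (3, 4), pool (3, 3) — not enough type-B units
  blocked: P1 wants (4, 2), pool (3, 3) — not enough type-D units
Permanently blocked: P8, P4, P3 and P1.


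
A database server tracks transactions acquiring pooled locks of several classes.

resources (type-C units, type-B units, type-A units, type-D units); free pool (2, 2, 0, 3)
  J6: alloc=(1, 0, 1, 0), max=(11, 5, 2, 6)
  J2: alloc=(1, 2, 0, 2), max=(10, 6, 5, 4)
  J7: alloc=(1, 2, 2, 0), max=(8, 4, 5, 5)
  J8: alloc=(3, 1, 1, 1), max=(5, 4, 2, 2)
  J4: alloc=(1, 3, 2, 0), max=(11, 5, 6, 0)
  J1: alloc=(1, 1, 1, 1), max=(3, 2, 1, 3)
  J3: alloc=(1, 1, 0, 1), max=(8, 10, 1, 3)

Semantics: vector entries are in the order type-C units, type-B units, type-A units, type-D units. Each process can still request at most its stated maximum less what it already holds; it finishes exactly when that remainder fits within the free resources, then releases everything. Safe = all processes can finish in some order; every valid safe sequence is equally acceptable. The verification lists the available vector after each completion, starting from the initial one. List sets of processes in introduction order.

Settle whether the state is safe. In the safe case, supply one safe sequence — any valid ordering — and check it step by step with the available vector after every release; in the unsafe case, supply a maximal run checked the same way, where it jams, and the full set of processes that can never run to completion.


UNSAFE — no complete ordering exists.
Key observation: J1, J8 can finish, but then (6, 4, 2, 5) is all there is, and the blocked group's type-C units demands exceed it.
A maximal execution: J1, J8 — then nothing else fits. Check, step by step:
  pool = (2, 2, 0, 3)
  J1: need (2, 1, 0, 2) fits (2, 2, 0, 3); releases (1, 1, 1, 1), pool now (3, 3, 1, 4)
  J8: need (2, 3, 1, 1) fits (3, 3, 1, 4); releases (3, 1, 1, 1), pool now (6, 4, 2, 5)
  J6 cannot run: need (10, 5, 1, 6) vs free (6, 4, 2, 5) (insufficient type-C units, type-B units and type-D units)
  J2 cannot run: need (9, 4, 5, 2) vs free (6, 4, 2, 5) (insufficient type-C units and type-A units)
  J7 cannot run: need (7, 2, 3, 5) vs free (6, 4, 2, 5) (insufficient type-C units and type-A units)
  J4 cannot run: need (10, 2, 4, 0) vs free (6, 4, 2, 5) (insufficient type-C units and type-A units)
  J3 cannot run: need (7, 9, 1, 2) vs free (6, 4, 2, 5) (insufficient type-C units and type-B units)
Processes that can never finish: J6, J2, J7, J4 and J3.


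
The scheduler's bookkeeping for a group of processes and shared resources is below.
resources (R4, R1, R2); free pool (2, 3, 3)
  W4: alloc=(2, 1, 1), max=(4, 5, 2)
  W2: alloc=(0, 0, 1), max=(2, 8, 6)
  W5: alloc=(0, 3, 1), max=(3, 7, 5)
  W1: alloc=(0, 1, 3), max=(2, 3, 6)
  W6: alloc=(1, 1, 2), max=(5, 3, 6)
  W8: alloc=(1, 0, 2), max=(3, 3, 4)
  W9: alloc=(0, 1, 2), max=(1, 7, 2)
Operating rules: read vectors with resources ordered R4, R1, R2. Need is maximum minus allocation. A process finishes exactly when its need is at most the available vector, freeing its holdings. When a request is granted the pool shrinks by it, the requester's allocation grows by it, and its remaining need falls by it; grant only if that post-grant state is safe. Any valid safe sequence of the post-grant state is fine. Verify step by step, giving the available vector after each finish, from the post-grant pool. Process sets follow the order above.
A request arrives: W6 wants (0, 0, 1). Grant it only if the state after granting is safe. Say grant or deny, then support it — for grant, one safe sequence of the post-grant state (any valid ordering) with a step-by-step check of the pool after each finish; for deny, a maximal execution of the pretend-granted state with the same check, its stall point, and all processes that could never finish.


GRANT — the state after the grant stays safe, e.g. via W8, W1, W4, W5, W9, W2, W6.
Key observation: the transfer keeps a workable pool ((2, 3, 2)); W8 starts the safe sequence.
Step-by-step check of the post-grant state:
  pool = (2, 3, 2)
  W8: need (2, 3, 2) fits (2, 3, 2); releases (1, 0, 2), pool now (3, 3, 4)
  W1: need (2, 2, 3) fits (3, 3, 4); releases (0, 1, 3), pool now (3, 4, 7)
  W4: need (2, 4, 1) fits (3, 4, 7); releases (2, 1, 1), pool now (5, 5, 8)
  W5: need (3, 4, 4) fits (5, 5, 8); releases (0, 3, 1), pool now (5, 8, 9)
  W9: need (1, 6, 0) fits (5, 8, 9); releases (0, 1, 2), pool now (5, 9, 11)
  W2: need (2, 8, 5) fits (5, 9, 11); releases (0, 0, 1), pool now (5, 9, 12)
  W6: need (4, 2, 3) fits (5, 9, 12); releases (1, 1, 3), pool now (6, 10, 15)


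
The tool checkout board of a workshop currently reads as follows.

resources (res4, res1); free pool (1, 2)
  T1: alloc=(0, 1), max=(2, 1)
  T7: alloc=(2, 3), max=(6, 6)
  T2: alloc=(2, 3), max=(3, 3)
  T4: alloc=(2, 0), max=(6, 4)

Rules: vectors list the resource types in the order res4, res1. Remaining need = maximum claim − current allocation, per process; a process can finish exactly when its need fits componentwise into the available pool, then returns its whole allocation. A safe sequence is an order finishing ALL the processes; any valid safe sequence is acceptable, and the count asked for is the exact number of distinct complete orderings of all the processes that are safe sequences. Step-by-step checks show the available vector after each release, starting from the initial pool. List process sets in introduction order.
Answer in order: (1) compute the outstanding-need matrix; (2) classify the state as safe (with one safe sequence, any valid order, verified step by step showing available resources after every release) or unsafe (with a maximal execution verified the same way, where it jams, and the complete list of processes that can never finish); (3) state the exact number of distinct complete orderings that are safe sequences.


(1) Outstanding need per process (order res4, res1):
  T1: (2, 0)
  T7: (4, 3)
  T2: (1, 0)
  T4: (4, 4)
(2) The state is UNSAFE.
Key observation: no order helps: past T2, T1, the free pool tops out at (3, 6), below what each blocked process needs in res4.
The run T2, T1 cannot be extended any further. Verifying each step:
  pool = (1, 2)
  T2 needs (1, 0) <= (1, 2) -> finishes; pool += (2, 3) = (3, 5)
  T1 needs (2, 0) <= (3, 5) -> finishes; pool += (0, 1) = (3, 6)
  T7 cannot run: need (4, 3) vs free (3, 6) (insufficient res4)
  T4 cannot run: need (4, 4) vs free (3, 6) (insufficient res4)
Permanently blocked: T7 and T4.
(3) Exactly 0 of the possible complete orderings are safe sequences.


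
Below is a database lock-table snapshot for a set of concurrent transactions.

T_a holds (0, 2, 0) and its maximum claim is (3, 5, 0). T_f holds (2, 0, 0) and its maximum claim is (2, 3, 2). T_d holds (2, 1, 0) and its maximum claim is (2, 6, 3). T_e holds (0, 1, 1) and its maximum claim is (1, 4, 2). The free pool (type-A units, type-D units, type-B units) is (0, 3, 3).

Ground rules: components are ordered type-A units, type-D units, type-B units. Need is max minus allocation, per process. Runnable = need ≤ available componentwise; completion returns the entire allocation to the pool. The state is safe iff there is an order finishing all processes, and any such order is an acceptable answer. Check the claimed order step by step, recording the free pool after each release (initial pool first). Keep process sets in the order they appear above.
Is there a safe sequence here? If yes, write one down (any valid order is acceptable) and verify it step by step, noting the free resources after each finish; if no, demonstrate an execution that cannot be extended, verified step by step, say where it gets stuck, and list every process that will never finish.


UNSAFE.
Key observation: after T_f, T_e the pool peaks at (2, 4, 4), and each blocked process is short somewhere: T_a on type-A units; T_d on type-D units.
The run T_f, T_e cannot be extended any further. Verifying each step:
  pool = (0, 3, 3)
  T_f needs (0, 3, 2) <= (0, 3, 3) -> finishes; pool += (2, 0, 0) = (2, 3, 3)
  T_e needs (1, 3, 1) <= (2, 3, 3) -> finishes; pool += (0, 1, 1) = (2, 4, 4)
  T_a cannot run: need (3, 3, 0) vs free (2, 4, 4) (insufficient type-A units)
  T_d cannot run: need (0, 5, 3) vs free (2, 4, 4) (insufficient type-D units)
Processes that can never finish: T_a and T_d.


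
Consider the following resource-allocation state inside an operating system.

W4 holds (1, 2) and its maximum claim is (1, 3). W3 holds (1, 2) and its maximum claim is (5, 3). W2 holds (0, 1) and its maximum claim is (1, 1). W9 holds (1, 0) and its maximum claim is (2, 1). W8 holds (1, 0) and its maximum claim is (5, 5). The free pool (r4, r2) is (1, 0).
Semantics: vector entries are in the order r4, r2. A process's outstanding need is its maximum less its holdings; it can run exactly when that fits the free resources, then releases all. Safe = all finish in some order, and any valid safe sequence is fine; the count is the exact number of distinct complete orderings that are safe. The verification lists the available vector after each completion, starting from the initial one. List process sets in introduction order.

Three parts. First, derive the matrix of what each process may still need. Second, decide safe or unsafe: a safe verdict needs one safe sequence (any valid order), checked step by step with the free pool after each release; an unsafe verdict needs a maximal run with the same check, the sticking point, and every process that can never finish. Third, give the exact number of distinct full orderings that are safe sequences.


(1) Remaining need (order r4, r2):
  W4: (0, 1)
  W3: (4, 1)
  W2: (1, 0)
  W9: (1, 1)
  W8: (4, 5)
(2) The state is UNSAFE.
Key observation: r4 is the bottleneck — with W2, W4, W9 done the pool holds (3, 3), short of every remaining need.
A maximal execution: W2, W4, W9 — then nothing else fits. Check, step by step:
  pool = (1, 0)
  run W2 (needs (1, 0), free (1, 0)); after release of (0, 1) the pool is (1, 1)
  run W4 (needs (0, 1), free (1, 1)); after release of (1, 2) the pool is (2, 3)
  run W9 (needs (1, 1), free (2, 3)); after release of (1, 0) the pool is (3, 3)
  blocked: W3 wants (4, 1), pool (3, 3) — not enough r4
  blocked: W8 wants (4, 5), pool (3, 3) — not enough r4 and r2
Never able to finish: W3 and W8.
(3) The exact count: 0 of the possible complete orderings are safe sequences.


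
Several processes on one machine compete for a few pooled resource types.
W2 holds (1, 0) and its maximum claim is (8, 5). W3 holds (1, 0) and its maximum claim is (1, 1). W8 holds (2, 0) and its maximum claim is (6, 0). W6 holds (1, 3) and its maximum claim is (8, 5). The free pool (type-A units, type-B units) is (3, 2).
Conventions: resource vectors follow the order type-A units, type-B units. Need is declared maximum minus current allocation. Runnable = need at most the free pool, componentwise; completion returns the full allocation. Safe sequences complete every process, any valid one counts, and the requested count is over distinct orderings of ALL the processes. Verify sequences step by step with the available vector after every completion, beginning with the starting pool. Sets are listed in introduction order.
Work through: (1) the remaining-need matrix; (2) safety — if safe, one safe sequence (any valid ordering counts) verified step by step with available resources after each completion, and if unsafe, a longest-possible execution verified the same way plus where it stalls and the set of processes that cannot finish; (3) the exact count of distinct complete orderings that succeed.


(1) Remaining need (order type-A units, type-B units):
  W2: (7, 5)
  W3: (0, 1)
  W8: (4, 0)
  W6: (7, 2)
(2) UNSAFE — no complete ordering exists.
Key observation: no order helps: past W3, W8, the free pool tops out at (6, 2), below what each blocked process needs in type-A units.
The run W3, W8 cannot be extended any further. Verifying each step:
  pool = (3, 2)
  W3: need (0, 1) fits (3, 2); releases (1, 0), pool now (4, 2)
  W8: need (4, 0) fits (4, 2); releases (2, 0), pool now (6, 2)
  blocked: W2 wants (7, 5), pool (6, 2) — not enough type-A units and type-B units
  blocked: W6 wants (7, 2), pool (6, 2) — not enough type-A units
Permanently blocked: W2 and W6.
(3) Precisely 0 of the possible complete orderings are safe sequences.


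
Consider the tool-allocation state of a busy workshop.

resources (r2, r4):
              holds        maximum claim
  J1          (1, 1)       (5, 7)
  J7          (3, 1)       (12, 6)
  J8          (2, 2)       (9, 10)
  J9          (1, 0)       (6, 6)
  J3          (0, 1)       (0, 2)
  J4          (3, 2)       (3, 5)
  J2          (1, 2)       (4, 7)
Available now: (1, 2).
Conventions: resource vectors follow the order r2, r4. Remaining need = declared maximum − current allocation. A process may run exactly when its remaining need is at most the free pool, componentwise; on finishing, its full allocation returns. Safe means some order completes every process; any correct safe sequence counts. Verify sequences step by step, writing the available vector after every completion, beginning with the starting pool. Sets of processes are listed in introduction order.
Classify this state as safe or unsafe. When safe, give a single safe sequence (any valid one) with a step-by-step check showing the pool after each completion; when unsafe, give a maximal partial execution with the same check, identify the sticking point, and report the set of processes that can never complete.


The state is SAFE; one workable sequence: J3, J4, J2, J1, J9, J8, J7.
Key observation: the first exact fit in this order is J4 — it needs (0, 3) with (1, 3) free, meeting a requested resource to the last unit.
Check, step by step:
  pool = (1, 2)
  run J3 (needs (0, 1), free (1, 2)); after release of (0, 1) the pool is (1, 3)
  run J4 (needs (0, 3), free (1, 3)); after release of (3, 2) the pool is (4, 5)
  run J2 (needs (3, 5), free (4, 5)); after release of (1, 2) the pool is (5, 7)
  run J1 (needs (4, 6), free (5, 7)); after release of (1, 1) the pool is (6, 8)
  run J9 (needs (5, 6), free (6, 8)); after release of (1, 0) the pool is (7, 8)
  run J8 (needs (7, 8), free (7, 8)); after release of (2, 2) the pool is (9, 10)
  run J7 (needs (9, 5), free (9, 10)); after release of (3, 1) the pool is (12, 11)


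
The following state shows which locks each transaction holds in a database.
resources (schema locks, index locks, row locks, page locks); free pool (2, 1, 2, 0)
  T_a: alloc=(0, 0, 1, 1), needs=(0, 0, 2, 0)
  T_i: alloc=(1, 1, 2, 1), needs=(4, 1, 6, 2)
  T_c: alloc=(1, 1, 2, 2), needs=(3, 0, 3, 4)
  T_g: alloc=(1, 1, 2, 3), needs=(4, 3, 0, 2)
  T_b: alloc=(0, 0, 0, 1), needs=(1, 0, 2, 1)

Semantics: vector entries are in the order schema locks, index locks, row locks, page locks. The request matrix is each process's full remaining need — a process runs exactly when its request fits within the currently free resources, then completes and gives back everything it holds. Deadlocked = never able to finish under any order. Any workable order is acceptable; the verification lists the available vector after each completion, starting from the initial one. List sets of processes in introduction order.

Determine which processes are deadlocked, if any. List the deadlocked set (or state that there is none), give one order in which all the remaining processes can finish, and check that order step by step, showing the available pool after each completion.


The deadlocked set is T_i, T_c and T_g.
Key observation: T_a, T_b can finish, but then (2, 1, 3, 2) is all there is, and the blocked group's schema locks demands exceed it.
A valid finishing order for the others: T_a, T_b. Step-by-step check:
  pool = (2, 1, 2, 0)
  T_a needs (0, 0, 2, 0) <= (2, 1, 2, 0) -> finishes; pool += (0, 0, 1, 1) = (2, 1, 3, 1)
  T_b needs (1, 0, 2, 1) <= (2, 1, 3, 1) -> finishes; pool += (0, 0, 0, 1) = (2, 1, 3, 2)
The stuck group stays short no matter what:
  T_i cannot run: need (4, 1, 6, 2) vs free (2, 1, 3, 2) (insufficient schema locks and row locks)
  T_c cannot run: need (3, 0, 3, 4) vs free (2, 1, 3, 2) (insufficient schema locks and page locks)
  T_g cannot run: need (4, 3, 0, 2) vs free (2, 1, 3, 2) (insufficient schema locks and index locks)


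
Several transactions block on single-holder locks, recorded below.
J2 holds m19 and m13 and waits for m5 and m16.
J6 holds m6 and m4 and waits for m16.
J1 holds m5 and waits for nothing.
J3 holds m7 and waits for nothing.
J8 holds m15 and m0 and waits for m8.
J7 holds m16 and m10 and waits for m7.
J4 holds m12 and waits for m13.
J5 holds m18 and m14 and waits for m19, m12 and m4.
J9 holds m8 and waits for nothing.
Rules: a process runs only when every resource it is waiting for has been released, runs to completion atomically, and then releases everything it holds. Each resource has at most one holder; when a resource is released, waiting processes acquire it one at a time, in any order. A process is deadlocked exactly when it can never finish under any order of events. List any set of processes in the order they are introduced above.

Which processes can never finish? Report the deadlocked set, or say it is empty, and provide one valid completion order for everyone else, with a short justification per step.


No process is deadlocked.
Key observation: all waits point, directly or indirectly, at processes that can finish, so nothing is permanently blocked.
The rest can finish in the order J3, J9, J1, J7, J6, J2, J8, J4, J5.
Verifying each step:
  J3: no waits; runs immediately, freeing m7
  J9: no waits; runs immediately, freeing m8
  J1: no waits; runs immediately, freeing m5
  J7: everything it awaited (m7) is free; runs, freeing m16 and m10
  J6: everything it awaited (m16) is free; runs, freeing m6 and m4
  J2: everything it awaited (m5 and m16) is free; runs, freeing m19 and m13
  J8: everything it awaited (m8) is free; runs, freeing m15 and m0
  J4: everything it awaited (m13) is free; runs, freeing m12
  J5: everything it awaited (m19, m12 and m4) is free; runs, freeing m18 and m14


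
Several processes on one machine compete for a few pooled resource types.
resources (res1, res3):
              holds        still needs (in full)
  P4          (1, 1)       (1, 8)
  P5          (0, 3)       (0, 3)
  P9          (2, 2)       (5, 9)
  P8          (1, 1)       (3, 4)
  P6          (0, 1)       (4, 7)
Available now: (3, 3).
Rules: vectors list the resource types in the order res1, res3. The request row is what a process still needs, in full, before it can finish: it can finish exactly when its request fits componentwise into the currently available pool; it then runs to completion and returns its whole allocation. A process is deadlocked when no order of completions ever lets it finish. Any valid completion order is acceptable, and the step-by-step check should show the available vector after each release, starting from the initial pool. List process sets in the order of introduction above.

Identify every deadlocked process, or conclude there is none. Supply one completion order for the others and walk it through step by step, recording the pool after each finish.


The deadlocked set is empty.
Key observation: P5 fits the free pool immediately, and its release cascades until everyone finishes.
A valid finishing order for the others: P5, P8, P6, P4, P9. Check, step by step:
  pool = (3, 3)
  run P5 (needs (0, 3), free (3, 3)); after release of (0, 3) the pool is (3, 6)
  run P8 (needs (3, 4), free (3, 6)); after release of (1, 1) the pool is (4, 7)
  run P6 (needs (4, 7), free (4, 7)); after release of (0, 1) the pool is (4, 8)
  run P4 (needs (1, 8), free (4, 8)); after release of (1, 1) the pool is (5, 9)
  run P9 (needs (5, 9), free (5, 9)); after release of (2, 2) the pool is (7, 11)
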